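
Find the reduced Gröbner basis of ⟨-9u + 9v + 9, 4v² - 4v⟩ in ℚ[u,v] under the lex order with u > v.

G = {u - v - 1, v² - v}

f_1 = -9u + 9v + 9, LT = u.
f_2 = 4v² - 4v, LT = v².

S(f_1,f_2): leading monomials are coprime, so the S-polynomial reduces to 0 (Buchberger's first criterion).
Every S-polynomial of the final basis reduces to 0, so we have a Gröbner basis.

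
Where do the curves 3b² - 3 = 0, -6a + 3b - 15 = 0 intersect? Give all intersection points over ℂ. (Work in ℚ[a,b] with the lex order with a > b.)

Compute a lex Gröbner basis by Buchberger's algorithm.
f_1 = 3b² - 3, LT = b².
f_2 = -6a + 3b - 15, LT = a.

The S-polynomials (S(f_1,f_2)) all reduce to 0 modulo the current basis, so we have a Gröbner basis.
Inter-reduce: drop elements whose leading term is divisible by another's, tail-reduce, and make monic.
Reduced Gröbner basis: {a - ½b + 5/2, b² - 1}.

The lex basis is triangular: the last element involves only b. Solving b² - 1 = 0 gives b ∈ {-1, 1}; substituting each value into the earlier elements determines the remaining variables.
  b = -1: the earlier basis element becomes a + 3 = 0, giving a = -3 — point (-3, -1).
  b = 1: the earlier basis element becomes a + 2 = 0, giving a = -2 — point (-2, 1).
Check: every point annihilates each of the original generators.

{(-3, -1), (-2, 1)}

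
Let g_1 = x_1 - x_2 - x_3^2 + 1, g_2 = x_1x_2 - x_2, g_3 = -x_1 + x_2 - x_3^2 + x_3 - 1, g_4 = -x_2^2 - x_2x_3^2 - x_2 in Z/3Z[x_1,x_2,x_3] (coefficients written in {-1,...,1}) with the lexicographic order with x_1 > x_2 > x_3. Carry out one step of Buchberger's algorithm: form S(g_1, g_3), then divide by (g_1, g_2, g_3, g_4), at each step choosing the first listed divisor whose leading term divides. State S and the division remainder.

lcm(LM(g_1), LM(g_3)) = x_1.
S = (lcm/LT(g_1))·g_1 − (lcm/LT(g_3))·g_3 = x_3^2 + x_3.
Reduce S modulo (g_1, g_2, g_3, g_4) in that order:
  leading term x_3^2: no divisor's leading term divides it; move x_3^2 to the remainder.
  leading term x_3: no divisor's leading term divides it; move x_3 to the remainder.
The remainder x_3^2 + x_3 is nonzero, so it would be added as the next basis element.

S(g_1, g_3) = x_3^2 + x_3; remainder on division = x_3^2 + x_3.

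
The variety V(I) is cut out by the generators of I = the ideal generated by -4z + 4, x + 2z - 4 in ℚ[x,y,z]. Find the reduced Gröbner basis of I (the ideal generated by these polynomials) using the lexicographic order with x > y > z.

f_1 = -4z + 4, LT = z.
f_2 = x + 2z - 4, LT = x.

The S-polynomials (S(f_1,f_2)) all reduce to 0 modulo the current basis, so we have a Gröbner basis.

G = {x - 2, z - 1}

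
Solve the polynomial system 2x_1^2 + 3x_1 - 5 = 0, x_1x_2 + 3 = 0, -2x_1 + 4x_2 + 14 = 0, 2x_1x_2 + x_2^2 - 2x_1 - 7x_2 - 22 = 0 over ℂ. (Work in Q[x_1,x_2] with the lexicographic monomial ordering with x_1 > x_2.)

{(1, -3)}

Compute a lex Gröbner basis by Buchberger's algorithm.
f_1 = 2x_1^2 + 3x_1 - 5, LT = x_1^2.
f_2 = x_1x_2 + 3, LT = x_1x_2.
f_3 = -2x_1 + 4x_2 + 14, LT = x_1.
f_4 = 2x_1x_2 - 2x_1 + x_2^2 - 7x_2 - 22, LT = x_1x_2.

S(f_1,f_2): lcm = x_1^2x_2. S = 3/2x_1x_2 - 3x_1 - 5/2x_2.
  reduce S modulo (f_1, f_2, f_3, f_4):
  remainder -17/2x_2 - 51/2 ≠ 0; add h_5 = -17/2x_2 - 51/2 to the basis.

The other S-polynomials (S(f_1,f_3), S(f_1,f_4), S(f_2,f_3), S(f_2,f_4), S(f_3,f_4), S(f_1,h_5), S(f_2,h_5), S(f_3,h_5), S(f_4,h_5)) all reduce to 0 modulo the current basis, so we have a Gröbner basis.
Inter-reduce: drop elements whose leading term is divisible by another's, tail-reduce, and make monic.
Reduced Gröbner basis: {x_1 - 1, x_2 + 3}.

The lex basis is triangular: the last element involves only x_2. Solving x_2 + 3 = 0 gives x_2 ∈ {-3}; substituting each value into the earlier elements determines the remaining variables.
  x_2 = -3: the earlier basis element becomes x_1 - 1 = 0, giving x_1 = 1 — point (1, -3).
Zero-dimensionality of the ideal guarantees finitely many solutions over ℂ.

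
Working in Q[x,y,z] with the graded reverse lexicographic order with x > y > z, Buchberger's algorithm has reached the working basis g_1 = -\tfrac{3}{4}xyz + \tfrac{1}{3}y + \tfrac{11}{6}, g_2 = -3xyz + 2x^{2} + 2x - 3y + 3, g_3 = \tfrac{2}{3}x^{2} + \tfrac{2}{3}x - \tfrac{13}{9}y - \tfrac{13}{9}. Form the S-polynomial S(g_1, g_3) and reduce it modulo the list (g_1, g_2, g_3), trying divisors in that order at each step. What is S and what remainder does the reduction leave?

lcm(LM(g_1), LM(g_3)) = x^{2}yz.
S = (lcm/LT(g_1))·g_1 − (lcm/LT(g_3))·g_3 = -xyz + \tfrac{13}{6}y^{2}z - \tfrac{4}{9}xy + \tfrac{13}{6}yz - \tfrac{22}{9}x.
Reduce S modulo (g_1, g_2, g_3) in that order:
  leading term xyz: subtract (\tfrac{4}{3})·g_1 from -xyz + \tfrac{13}{6}y^{2}z - \tfrac{4}{9}xy + \tfrac{13}{6}yz - \tfrac{22}{9}x → \tfrac{13}{6}y^{2}z - \tfrac{4}{9}xy + \tfrac{13}{6}yz - \tfrac{22}{9}x - \tfrac{4}{9}y - \tfrac{22}{9}
  leading term y^{2}z: no divisor's leading term divides it; move \tfrac{13}{6}y^{2}z to the remainder.
  leading term xy: no divisor's leading term divides it; move -\tfrac{4}{9}xy to the remainder.
  leading term yz: no divisor's leading term divides it; move \tfrac{13}{6}yz to the remainder.
  leading term x: no divisor's leading term divides it; move -\tfrac{22}{9}x to the remainder.
  leading term y: no divisor's leading term divides it; move -\tfrac{4}{9}y to the remainder.
  leading term 1: no divisor's leading term divides it; move -\tfrac{22}{9} to the remainder.
The remainder \tfrac{13}{6}y^{2}z - \tfrac{4}{9}xy + \tfrac{13}{6}yz - \tfrac{22}{9}x - \tfrac{4}{9}y - \tfrac{22}{9} is nonzero, so it would be added as the next basis element.

S(g_1, g_3) = -xyz + \tfrac{13}{6}y^{2}z - \tfrac{4}{9}xy + \tfrac{13}{6}yz - \tfrac{22}{9}x; remainder on division = \tfrac{13}{6}y^{2}z - \tfrac{4}{9}xy + \tfrac{13}{6}yz - \tfrac{22}{9}x - \tfrac{4}{9}y - \tfrac{22}{9}.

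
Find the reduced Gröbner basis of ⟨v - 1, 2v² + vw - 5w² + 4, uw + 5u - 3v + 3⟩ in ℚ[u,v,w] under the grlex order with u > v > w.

G = {w² - ⅕w - 6/5, u, v - 1}

f_1 = v - 1, LT = v.
f_2 = 2v² + vw - 5w² + 4, LT = v².
f_3 = uw + 5u - 3v + 3, LT = uw.

S(f_1,f_2): lcm = v². S = -½vw + 5/2w² - v - 2.
  leading term vw: subtract (-½w)·f_1 from -½vw + 5/2w² - v - 2 → 5/2w² - v - ½w - 2
  leading term w²: no divisor's leading term divides it; move 5/2w² to the remainder.
  leading term v: subtract (-1)·f_1 from -v - ½w - 2 → -½w - 3
  leading term w: no divisor's leading term divides it; move -½w to the remainder.
  leading term 1: no divisor's leading term divides it; move -3 to the remainder.
  remainder 5/2w² - ½w - 3 ≠ 0; add g_4 = 5/2w² - ½w - 3 to the basis.

S(f_3,g_4): lcm = uw². S = 26/5uw - 3vw + 6/5u + 3w.
  leading term uw: subtract (26/5)·f_3 from 26/5uw - 3vw + 6/5u + 3w → -3vw - 124/5u + 78/5v + 3w - 78/5
  leading term vw: subtract (-3w)·f_1 from -3vw - 124/5u + 78/5v + 3w - 78/5 → -124/5u + 78/5v - 78/5
  leading term u: no divisor's leading term divides it; move -124/5u to the remainder.
  leading term v: subtract (78/5)·f_1 from 78/5v - 78/5 → 0
  remainder -124/5u ≠ 0; add g_5 = -124/5u to the basis.

The other S-polynomials (S(f_1,f_3), S(f_2,f_3), S(f_1,g_4), S(f_2,g_4), S(f_1,g_5), S(f_2,g_5), S(f_3,g_5), S(g_4,g_5)) all reduce to 0 modulo the current basis, so we have a Gröbner basis.
Inter-reduce: drop elements whose leading term is divisible by another's, tail-reduce, and make monic.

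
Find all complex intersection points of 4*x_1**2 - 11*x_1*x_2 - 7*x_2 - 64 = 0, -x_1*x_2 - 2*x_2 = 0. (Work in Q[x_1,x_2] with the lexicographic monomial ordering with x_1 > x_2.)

Compute a lex Gröbner basis by Buchberger's algorithm.
f_1 = 4*x_1**2 - 11*x_1*x_2 - 7*x_2 - 64, LT = x_1**2.
f_2 = -x_1*x_2 - 2*x_2, LT = x_1*x_2.

S(f_1,f_2): lcm = x_1**2*x_2. S = -11/4*x_1*x_2**2 - 2*x_1*x_2 - 7/4*x_2**2 - 16*x_2.
  leading term x_1*x_2**2: subtract (11/4*x_2)·f_2 from -11/4*x_1*x_2**2 - 2*x_1*x_2 - 7/4*x_2**2 - 16*x_2 → -2*x_1*x_2 + 15/4*x_2**2 - 16*x_2
  leading term x_1*x_2: subtract (2)·f_2 from -2*x_1*x_2 + 15/4*x_2**2 - 16*x_2 → 15/4*x_2**2 - 12*x_2
  leading term x_2**2: no divisor's leading term divides it; move 15/4*x_2**2 to the remainder.
  leading term x_2: no divisor's leading term divides it; move -12*x_2 to the remainder.
  remainder 15/4*x_2**2 - 12*x_2 ≠ 0; add h_3 = 15/4*x_2**2 - 12*x_2 to the basis.

S(f_1,h_3): leading monomials are coprime, so the S-polynomial reduces to 0 (Buchberger's first criterion).
S(f_2,h_3): lcm = x_1*x_2**2. S = 16/5*x_1*x_2 + 2*x_2**2.
  leading term x_1*x_2: subtract (-16/5)·f_2 from 16/5*x_1*x_2 + 2*x_2**2 → 2*x_2**2 - 32/5*x_2
  leading term x_2**2: subtract (8/15)·h_3 from 2*x_2**2 - 32/5*x_2 → 0
  remainder 0.

Every S-polynomial of the final basis reduces to 0, so we have a Gröbner basis.
Inter-reduce: drop elements whose leading term is divisible by another's, tail-reduce, and make monic.
Reduced Gröbner basis: {x_1**2 + 15/4*x_2 - 16, x_1*x_2 + 2*x_2, x_2**2 - 16/5*x_2}.

The lex basis is triangular: the last element involves only x_2. Solving x_2**2 - 16/5*x_2 = 0 gives x_2 ∈ {0, 16/5}; substituting each value into the earlier elements determines the remaining variables.
  x_2 = 0: the earlier basis element becomes x_1**2 - 16 = 0, giving x_1 = -4, 4 — points (-4, 0), (4, 0).
  x_2 = 16/5: the earlier basis elements become x_1**2 - 4 = 0; 16/5*x_1 + 32/5 = 0, giving x_1 = -2 — point (-2, 16/5).

{(-4, 0), (4, 0), (-2, 16/5)}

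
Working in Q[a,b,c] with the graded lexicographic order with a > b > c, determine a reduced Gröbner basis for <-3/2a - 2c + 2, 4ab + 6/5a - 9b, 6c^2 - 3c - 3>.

f_1 = -3/2a - 2c + 2, LT = a.
f_2 = 4ab + 6/5a - 9b, LT = ab.
f_3 = 6c^2 - 3c - 3, LT = c^2.

S(f_1,f_2): lcm = ab. S = 4/3bc - 3/10a + 11/12b.
  reduce S modulo (f_1, f_2, f_3):
  remainder 4/3bc + 11/12b + 2/5c - 2/5 ≠ 0; add g_4 = 4/3bc + 11/12b + 2/5c - 2/5 to the basis.

S(f_3,g_4): lcm = bc^2. S = -19/16bc - 3/10c^2 - 1/2b + 3/10c.
  reduce S modulo (f_1, f_2, f_3, g_4):
  remainder 81/256b + 81/160c - 81/160 ≠ 0; add g_5 = 81/256b + 81/160c - 81/160 to the basis.

The other S-polynomials (S(f_1,f_3), S(f_2,f_3), S(f_1,g_4), S(f_2,g_4), S(f_1,g_5), S(f_2,g_5), S(f_3,g_5), S(g_4,g_5)) all reduce to 0 modulo the current basis, so we have a Gröbner basis.
Inter-reduce: drop elements whose leading term is divisible by another's, tail-reduce, and make monic.

G = {c^2 - 1/2c - 1/2, a + 4/3c - 4/3, b + 8/5c - 8/5}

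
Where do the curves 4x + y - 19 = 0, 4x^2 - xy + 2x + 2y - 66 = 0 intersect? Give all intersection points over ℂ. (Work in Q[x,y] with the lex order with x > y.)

Compute a lex Gröbner basis by Buchberger's algorithm.
f_1 = 4x + y - 19, LT = x.
f_2 = 4x^2 - xy + 2x + 2y - 66, LT = x^2.

S(f_1,f_2): lcm = x^2. S = 1/2xy - 21/4x - 1/2y + 33/2.
  leading term xy: subtract (1/8y)·f_1 from 1/2xy - 21/4x - 1/2y + 33/2 → -21/4x - 1/8y^2 + 15/8y + 33/2
  leading term x: subtract (-21/16)·f_1 from -21/4x - 1/8y^2 + 15/8y + 33/2 → -1/8y^2 + 51/16y - 135/16
  leading term y^2: no divisor's leading term divides it; move -1/8y^2 to the remainder.
  leading term y: no divisor's leading term divides it; move 51/16y to the remainder.
  leading term 1: no divisor's leading term divides it; move -135/16 to the remainder.
  remainder -1/8y^2 + 51/16y - 135/16 ≠ 0; add h_3 = -1/8y^2 + 51/16y - 135/16 to the basis.

The other S-polynomials (S(f_1,h_3), S(f_2,h_3)) all reduce to 0 modulo the current basis, so we have a Gröbner basis.
Inter-reduce: drop elements whose leading term is divisible by another's, tail-reduce, and make monic.
Reduced Gröbner basis: {x + 1/4y - 19/4, y^2 - 51/2y + 135/2}.

Elimination: the polynomial y^2 - 51/2y + 135/2 lies in the elimination ideal for y, so y ∈ {3, 45/2}. For each such y, the remaining basis elements (now univariate) give the rest of the solution.
  y = 3: the earlier basis element becomes x - 4 = 0, giving x = 4 — point (4, 3).
  y = 45/2: the earlier basis element becomes x + 7/8 = 0, giving x = -7/8 — point (-7/8, 45/2).
Each listed point satisfies every original equation (direct substitution).

{(4, 3), (-7/8, 45/2)}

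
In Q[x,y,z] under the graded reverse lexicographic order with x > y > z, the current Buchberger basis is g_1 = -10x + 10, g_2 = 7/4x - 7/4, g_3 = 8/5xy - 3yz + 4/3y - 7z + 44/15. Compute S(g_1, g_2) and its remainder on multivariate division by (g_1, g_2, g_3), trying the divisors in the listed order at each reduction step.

S(g_1, g_2) = 0; remainder on division = 0.

lcm(LM(g_1), LM(g_2)) = x.
S = (lcm/LT(g_1))·g_1 − (lcm/LT(g_2))·g_2 = 0.
Reduce S modulo (g_1, g_2, g_3) in that order:
The remainder is 0, so this S-polynomial contributes no new basis element.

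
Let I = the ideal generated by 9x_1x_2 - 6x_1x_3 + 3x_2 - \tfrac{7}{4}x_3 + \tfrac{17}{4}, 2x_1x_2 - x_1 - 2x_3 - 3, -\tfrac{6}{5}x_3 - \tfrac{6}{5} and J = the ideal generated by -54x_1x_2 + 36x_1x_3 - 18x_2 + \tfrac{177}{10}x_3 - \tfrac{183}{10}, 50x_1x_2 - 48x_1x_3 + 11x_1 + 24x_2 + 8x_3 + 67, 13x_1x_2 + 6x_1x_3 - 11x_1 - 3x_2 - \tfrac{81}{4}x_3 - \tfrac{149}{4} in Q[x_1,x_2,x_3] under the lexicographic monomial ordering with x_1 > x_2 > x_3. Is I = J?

Yes, the ideals are equal.

Since reduced Gröbner bases are canonical representatives of ideals under a given ordering, it suffices to compute and compare them.
Buchberger on the first generating set:
f_1 = 9x_1x_2 - 6x_1x_3 + 3x_2 - \tfrac{7}{4}x_3 + \tfrac{17}{4}, LT = x_1x_2.
f_2 = 2x_1x_2 - x_1 - 2x_3 - 3, LT = x_1x_2.
f_3 = -\tfrac{6}{5}x_3 - \tfrac{6}{5}, LT = x_3.

S(f_1,f_2): lcm = x_1x_2. S = -\tfrac{2}{3}x_1x_3 + \tfrac{1}{2}x_1 + \tfrac{1}{3}x_2 + \tfrac{29}{36}x_3 + \tfrac{71}{36}.
  leading term x_1x_3: subtract (\tfrac{5}{9}x_1)·f_3 from -\tfrac{2}{3}x_1x_3 + \tfrac{1}{2}x_1 + \tfrac{1}{3}x_2 + \tfrac{29}{36}x_3 + \tfrac{71}{36} → \tfrac{7}{6}x_1 + \tfrac{1}{3}x_2 + \tfrac{29}{36}x_3 + \tfrac{71}{36}
  leading term x_1: no divisor's leading term divides it; move \tfrac{7}{6}x_1 to the remainder.
  leading term x_2: no divisor's leading term divides it; move \tfrac{1}{3}x_2 to the remainder.
  leading term x_3: subtract (-\tfrac{145}{216})·f_3 from \tfrac{29}{36}x_3 + \tfrac{71}{36} → \tfrac{7}{6}
  leading term 1: no divisor's leading term divides it; move \tfrac{7}{6} to the remainder.
  remainder \tfrac{7}{6}x_1 + \tfrac{1}{3}x_2 + \tfrac{7}{6} ≠ 0; add g_4 = \tfrac{7}{6}x_1 + \tfrac{1}{3}x_2 + \tfrac{7}{6} to the basis.

S(f_1,g_4): lcm = x_1x_2. S = -\tfrac{2}{3}x_1x_3 - \tfrac{2}{7}x_2^{2} - \tfrac{2}{3}x_2 - \tfrac{7}{36}x_3 + \tfrac{17}{36}.
  leading term x_1x_3: subtract (\tfrac{5}{9}x_1)·f_3 from -\tfrac{2}{3}x_1x_3 - \tfrac{2}{7}x_2^{2} - \tfrac{2}{3}x_2 - \tfrac{7}{36}x_3 + \tfrac{17}{36} → \tfrac{2}{3}x_1 - \tfrac{2}{7}x_2^{2} - \tfrac{2}{3}x_2 - \tfrac{7}{36}x_3 + \tfrac{17}{36}
  leading term x_1: subtract (\tfrac{4}{7})·g_4 from \tfrac{2}{3}x_1 - \tfrac{2}{7}x_2^{2} - \tfrac{2}{3}x_2 - \tfrac{7}{36}x_3 + \tfrac{17}{36} → -\tfrac{2}{7}x_2^{2} - \tfrac{6}{7}x_2 - \tfrac{7}{36}x_3 - \tfrac{7}{36}
  leading term x_2^{2}: no divisor's leading term divides it; move -\tfrac{2}{7}x_2^{2} to the remainder.
  leading term x_2: no divisor's leading term divides it; move -\tfrac{6}{7}x_2 to the remainder.
  leading term x_3: subtract (\tfrac{35}{216})·f_3 from -\tfrac{7}{36}x_3 - \tfrac{7}{36} → 0
  remainder -\tfrac{2}{7}x_2^{2} - \tfrac{6}{7}x_2 ≠ 0; add g_5 = -\tfrac{2}{7}x_2^{2} - \tfrac{6}{7}x_2 to the basis.

The other S-polynomials (S(f_1,f_3), S(f_2,f_3), S(f_2,g_4), S(f_3,g_4), S(f_1,g_5), S(f_2,g_5), S(f_3,g_5), S(g_4,g_5)) all reduce to 0 modulo the current basis, so we have a Gröbner basis.
Inter-reduce: drop elements whose leading term is divisible by another's, tail-reduce, and make monic.
Reduced Gröbner basis: {x_1 + \tfrac{2}{7}x_2 + 1, x_2^{2} + 3x_2, x_3 + 1}.

Buchberger on the second generating set:
h_1 = -54x_1x_2 + 36x_1x_3 - 18x_2 + \tfrac{177}{10}x_3 - \tfrac{183}{10}, LT = x_1x_2.
h_2 = 50x_1x_2 - 48x_1x_3 + 11x_1 + 24x_2 + 8x_3 + 67, LT = x_1x_2.
h_3 = 13x_1x_2 + 6x_1x_3 - 11x_1 - 3x_2 - \tfrac{81}{4}x_3 - \tfrac{149}{4}, LT = x_1x_2.

S(h_1,h_2): lcm = x_1x_2. S = \tfrac{22}{75}x_1x_3 - \tfrac{11}{50}x_1 - \tfrac{11}{75}x_2 - \tfrac{439}{900}x_3 - \tfrac{901}{900}.
  leading term x_1x_3: no divisor's leading term divides it; move \tfrac{22}{75}x_1x_3 to the remainder.
  leading term x_1: no divisor's leading term divides it; move -\tfrac{11}{50}x_1 to the remainder.
  leading term x_2: no divisor's leading term divides it; move -\tfrac{11}{75}x_2 to the remainder.
  leading term x_3: no divisor's leading term divides it; move -\tfrac{439}{900}x_3 to the remainder.
  leading term 1: no divisor's leading term divides it; move -\tfrac{901}{900} to the remainder.
  remainder \tfrac{22}{75}x_1x_3 - \tfrac{11}{50}x_1 - \tfrac{11}{75}x_2 - \tfrac{439}{900}x_3 - \tfrac{901}{900} ≠ 0; add k_4 = \tfrac{22}{75}x_1x_3 - \tfrac{11}{50}x_1 - \tfrac{11}{75}x_2 - \tfrac{439}{900}x_3 - \tfrac{901}{900} to the basis.

S(h_1,h_3): lcm = x_1x_2. S = -\tfrac{44}{39}x_1x_3 + \tfrac{11}{13}x_1 + \tfrac{22}{39}x_2 + \tfrac{1439}{1170}x_3 + \tfrac{3749}{1170}.
  leading term x_1x_3: subtract (-\tfrac{50}{13})·k_4 from -\tfrac{44}{39}x_1x_3 + \tfrac{11}{13}x_1 + \tfrac{22}{39}x_2 + \tfrac{1439}{1170}x_3 + \tfrac{3749}{1170} → -\tfrac{42}{65}x_3 - \tfrac{42}{65}
  leading term x_3: no divisor's leading term divides it; move -\tfrac{42}{65}x_3 to the remainder.
  leading term 1: no divisor's leading term divides it; move -\tfrac{42}{65} to the remainder.
  remainder -\tfrac{42}{65}x_3 - \tfrac{42}{65} ≠ 0; add k_5 = -\tfrac{42}{65}x_3 - \tfrac{42}{65} to the basis.

S(h_1,k_4): lcm = x_1x_2x_3. S = \tfrac{3}{4}x_1x_2 - \tfrac{2}{3}x_1x_3^{2} + \tfrac{1}{2}x_2^{2} + \tfrac{527}{264}x_2x_3 + \tfrac{901}{264}x_2 - \tfrac{59}{180}x_3^{2} + \tfrac{61}{180}x_3.
  leading term x_1x_2: subtract (-\tfrac{1}{72})·h_1 from \tfrac{3}{4}x_1x_2 - \tfrac{2}{3}x_1x_3^{2} + \tfrac{1}{2}x_2^{2} + \tfrac{527}{264}x_2x_3 + \tfrac{901}{264}x_2 - \tfrac{59}{180}x_3^{2} + \tfrac{61}{180}x_3 → -\tfrac{2}{3}x_1x_3^{2} + \tfrac{1}{2}x_1x_3 + \tfrac{1}{2}x_2^{2} + \tfrac{527}{264}x_2x_3 + \tfrac{835}{264}x_2 - \tfrac{59}{180}x_3^{2} + \tfrac{421}{720}x_3 - \tfrac{61}{240}
  leading term x_1x_3^{2}: subtract (-\tfrac{25}{11}x_3)·k_4 from -\tfrac{2}{3}x_1x_3^{2} + \tfrac{1}{2}x_1x_3 + \tfrac{1}{2}x_2^{2} + \tfrac{527}{264}x_2x_3 + \tfrac{835}{264}x_2 - \tfrac{59}{180}x_3^{2} + \tfrac{421}{720}x_3 - \tfrac{61}{240} → \tfrac{1}{2}x_2^{2} + \tfrac{439}{264}x_2x_3 + \tfrac{835}{264}x_2 - \tfrac{79}{55}x_3^{2} - \tfrac{4463}{2640}x_3 - \tfrac{61}{240}
  leading term x_2^{2}: no divisor's leading term divides it; move \tfrac{1}{2}x_2^{2} to the remainder.
  leading term x_2x_3: subtract (-\tfrac{28535}{11088}x_2)·k_5 from \tfrac{439}{264}x_2x_3 + \tfrac{835}{264}x_2 - \tfrac{79}{55}x_3^{2} - \tfrac{4463}{2640}x_3 - \tfrac{61}{240} → \tfrac{3}{2}x_2 - \tfrac{79}{55}x_3^{2} - \tfrac{4463}{2640}x_3 - \tfrac{61}{240}
  leading term x_2: no divisor's leading term divides it; move \tfrac{3}{2}x_2 to the remainder.
  leading term x_3^{2}: subtract (\tfrac{1027}{462}x_3)·k_5 from -\tfrac{79}{55}x_3^{2} - \tfrac{4463}{2640}x_3 - \tfrac{61}{240} → -\tfrac{61}{240}x_3 - \tfrac{61}{240}
  leading term x_3: subtract (\tfrac{793}{2016})·k_5 from -\tfrac{61}{240}x_3 - \tfrac{61}{240} → 0
  remainder \tfrac{1}{2}x_2^{2} + \tfrac{3}{2}x_2 ≠ 0; add k_6 = \tfrac{1}{2}x_2^{2} + \tfrac{3}{2}x_2 to the basis.

S(k_4,k_5): lcm = x_1x_3. S = -\tfrac{7}{4}x_1 - \tfrac{1}{2}x_2 - \tfrac{439}{264}x_3 - \tfrac{901}{264}.
  leading term x_1: no divisor's leading term divides it; move -\tfrac{7}{4}x_1 to the remainder.
  leading term x_2: no divisor's leading term divides it; move -\tfrac{1}{2}x_2 to the remainder.
  leading term x_3: subtract (\tfrac{28535}{11088})·k_5 from -\tfrac{439}{264}x_3 - \tfrac{901}{264} → -\tfrac{7}{4}
  leading term 1: no divisor's leading term divides it; move -\tfrac{7}{4} to the remainder.
  remainder -\tfrac{7}{4}x_1 - \tfrac{1}{2}x_2 - \tfrac{7}{4} ≠ 0; add k_7 = -\tfrac{7}{4}x_1 - \tfrac{1}{2}x_2 - \tfrac{7}{4} to the basis.

The other S-polynomials (S(h_2,h_3), S(h_2,k_4), S(h_3,k_4), S(h_1,k_5), S(h_2,k_5), S(h_3,k_5), S(h_1,k_6), S(h_2,k_6), S(h_3,k_6), S(k_4,k_6), S(k_5,k_6), S(h_1,k_7), S(h_2,k_7), S(h_3,k_7), S(k_4,k_7), S(k_5,k_7), S(k_6,k_7)) all reduce to 0 modulo the current basis, so we have a Gröbner basis.
Inter-reduce: drop elements whose leading term is divisible by another's, tail-reduce, and make monic.
Reduced Gröbner basis: {x_1 + \tfrac{2}{7}x_2 + 1, x_2^{2} + 3x_2, x_3 + 1}.

Same reduced basis, so the two generating sets span the same ideal.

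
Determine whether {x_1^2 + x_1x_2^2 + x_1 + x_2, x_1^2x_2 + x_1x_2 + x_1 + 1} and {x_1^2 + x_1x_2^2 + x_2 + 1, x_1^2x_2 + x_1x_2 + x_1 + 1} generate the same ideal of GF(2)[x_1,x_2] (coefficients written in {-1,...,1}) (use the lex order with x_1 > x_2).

No, the ideals differ.

For a fixed monomial order, each ideal has a unique reduced Gröbner basis; comparing bases decides equality.
Buchberger on the first generating set:
f_1 = x_1^2 + x_1x_2^2 + x_1 + x_2, LT = x_1^2.
f_2 = x_1^2x_2 + x_1x_2 + x_1 + 1, LT = x_1^2x_2.

S(f_1,f_2): lcm = x_1^2x_2. S = x_1x_2^3 + x_1 + x_2^2 + 1.
  leading term x_1x_2^3: no divisor's leading term divides it; move x_1x_2^3 to the remainder.
  leading term x_1: no divisor's leading term divides it; move x_1 to the remainder.
  leading term x_2^2: no divisor's leading term divides it; move x_2^2 to the remainder.
  leading term 1: no divisor's leading term divides it; move 1 to the remainder.
  remainder x_1x_2^3 + x_1 + x_2^2 + 1 ≠ 0; add g_3 = x_1x_2^3 + x_1 + x_2^2 + 1 to the basis.

S(f_1,g_3): lcm = x_1^2x_2^3. S = x_1^2 + x_1x_2^5 + x_1x_2^3 + x_1x_2^2 + x_1 + x_2^4.
  leading term x_1^2: subtract (1)·f_1 from x_1^2 + x_1x_2^5 + x_1x_2^3 + x_1x_2^2 + x_1 + x_2^4 → x_1x_2^5 + x_1x_2^3 + x_2^4 + x_2
  leading term x_1x_2^5: subtract (x_2^2)·g_3 from x_1x_2^5 + x_1x_2^3 + x_2^4 + x_2 → x_1x_2^3 + x_1x_2^2 + x_2^2 + x_2
  leading term x_1x_2^3: subtract (1)·g_3 from x_1x_2^3 + x_1x_2^2 + x_2^2 + x_2 → x_1x_2^2 + x_1 + x_2 + 1
  leading term x_1x_2^2: no divisor's leading term divides it; move x_1x_2^2 to the remainder.
  leading term x_1: no divisor's leading term divides it; move x_1 to the remainder.
  leading term x_2: no divisor's leading term divides it; move x_2 to the remainder.
  leading term 1: no divisor's leading term divides it; move 1 to the remainder.
  remainder x_1x_2^2 + x_1 + x_2 + 1 ≠ 0; add g_4 = x_1x_2^2 + x_1 + x_2 + 1 to the basis.

S(g_3,g_4): lcm = x_1x_2^3. S = x_1x_2 + x_1 + x_2 + 1.
  leading term x_1x_2: no divisor's leading term divides it; move x_1x_2 to the remainder.
  leading term x_1: no divisor's leading term divides it; move x_1 to the remainder.
  leading term x_2: no divisor's leading term divides it; move x_2 to the remainder.
  leading term 1: no divisor's leading term divides it; move 1 to the remainder.
  remainder x_1x_2 + x_1 + x_2 + 1 ≠ 0; add g_5 = x_1x_2 + x_1 + x_2 + 1 to the basis.

S(g_3,g_5): lcm = x_1x_2^3. S = x_1x_2^2 + x_1 + x_2^3 + 1.
  leading term x_1x_2^2: subtract (1)·g_4 from x_1x_2^2 + x_1 + x_2^3 + 1 → x_2^3 + x_2
  leading term x_2^3: no divisor's leading term divides it; move x_2^3 to the remainder.
  leading term x_2: no divisor's leading term divides it; move x_2 to the remainder.
  remainder x_2^3 + x_2 ≠ 0; add g_6 = x_2^3 + x_2 to the basis.

S(g_4,g_5): lcm = x_1x_2^2. S = x_1x_2 + x_1 + x_2^2 + 1.
  leading term x_1x_2: subtract (1)·g_5 from x_1x_2 + x_1 + x_2^2 + 1 → x_2^2 + x_2
  leading term x_2^2: no divisor's leading term divides it; move x_2^2 to the remainder.
  leading term x_2: no divisor's leading term divides it; move x_2 to the remainder.
  remainder x_2^2 + x_2 ≠ 0; add g_7 = x_2^2 + x_2 to the basis.

The other S-polynomials (S(f_2,g_3), S(f_1,g_4), S(f_2,g_4), S(f_1,g_5), S(f_2,g_5), S(f_1,g_6), S(f_2,g_6), S(g_3,g_6), S(g_4,g_6), S(g_5,g_6), S(f_1,g_7), S(f_2,g_7), S(g_3,g_7), S(g_4,g_7), S(g_5,g_7), S(g_6,g_7)) all reduce to 0 modulo the current basis, so we have a Gröbner basis.
Inter-reduce: drop elements whose leading term is divisible by another's, tail-reduce, and make monic.
Reduced Gröbner basis: {x_1^2 + 1, x_1x_2 + x_1 + x_2 + 1, x_2^2 + x_2}.

Buchberger on the second generating set:
h_1 = x_1^2 + x_1x_2^2 + x_2 + 1, LT = x_1^2.
h_2 = x_1^2x_2 + x_1x_2 + x_1 + 1, LT = x_1^2x_2.

S(h_1,h_2): lcm = x_1^2x_2. S = x_1x_2^3 + x_1x_2 + x_1 + x_2^2 + x_2 + 1.
  leading term x_1x_2^3: no divisor's leading term divides it; move x_1x_2^3 to the remainder.
  leading term x_1x_2: no divisor's leading term divides it; move x_1x_2 to the remainder.
  leading term x_1: no divisor's leading term divides it; move x_1 to the remainder.
  leading term x_2^2: no divisor's leading term divides it; move x_2^2 to the remainder.
  leading term x_2: no divisor's leading term divides it; move x_2 to the remainder.
  leading term 1: no divisor's leading term divides it; move 1 to the remainder.
  remainder x_1x_2^3 + x_1x_2 + x_1 + x_2^2 + x_2 + 1 ≠ 0; add k_3 = x_1x_2^3 + x_1x_2 + x_1 + x_2^2 + x_2 + 1 to the basis.

S(h_1,k_3): lcm = x_1^2x_2^3. S = x_1^2x_2 + x_1^2 + x_1x_2^5 + x_1x_2^2 + x_1x_2 + x_1 + x_2^4 + x_2^3.
  leading term x_1^2x_2: subtract (x_2)·h_1 from x_1^2x_2 + x_1^2 + x_1x_2^5 + x_1x_2^2 + x_1x_2 + x_1 + x_2^4 + x_2^3 → x_1^2 + x_1x_2^5 + x_1x_2^3 + x_1x_2^2 + x_1x_2 + x_1 + x_2^4 + x_2^3 + x_2^2 + x_2
  leading term x_1^2: subtract (1)·h_1 from x_1^2 + x_1x_2^5 + x_1x_2^3 + x_1x_2^2 + x_1x_2 + x_1 + x_2^4 + x_2^3 + x_2^2 + x_2 → x_1x_2^5 + x_1x_2^3 + x_1x_2 + x_1 + x_2^4 + x_2^3 + x_2^2 + 1
  leading term x_1x_2^5: subtract (x_2^2)·k_3 from x_1x_2^5 + x_1x_2^3 + x_1x_2 + x_1 + x_2^4 + x_2^3 + x_2^2 + 1 → x_1x_2^2 + x_1x_2 + x_1 + 1
  leading term x_1x_2^2: no divisor's leading term divides it; move x_1x_2^2 to the remainder.
  leading term x_1x_2: no divisor's leading term divides it; move x_1x_2 to the remainder.
  leading term x_1: no divisor's leading term divides it; move x_1 to the remainder.
  leading term 1: no divisor's leading term divides it; move 1 to the remainder.
  remainder x_1x_2^2 + x_1x_2 + x_1 + 1 ≠ 0; add k_4 = x_1x_2^2 + x_1x_2 + x_1 + 1 to the basis.

S(k_3,k_4): lcm = x_1x_2^3. S = x_1x_2^2 + x_1 + x_2^2 + 1.
  leading term x_1x_2^2: subtract (1)·k_4 from x_1x_2^2 + x_1 + x_2^2 + 1 → x_1x_2 + x_2^2
  leading term x_1x_2: no divisor's leading term divides it; move x_1x_2 to the remainder.
  leading term x_2^2: no divisor's leading term divides it; move x_2^2 to the remainder.
  remainder x_1x_2 + x_2^2 ≠ 0; add k_5 = x_1x_2 + x_2^2 to the basis.

S(k_3,k_5): lcm = x_1x_2^3. S = x_1x_2 + x_1 + x_2^4 + x_2^2 + x_2 + 1.
  leading term x_1x_2: subtract (1)·k_5 from x_1x_2 + x_1 + x_2^4 + x_2^2 + x_2 + 1 → x_1 + x_2^4 + x_2 + 1
  leading term x_1: no divisor's leading term divides it; move x_1 to the remainder.
  leading term x_2^4: no divisor's leading term divides it; move x_2^4 to the remainder.
  leading term x_2: no divisor's leading term divides it; move x_2 to the remainder.
  leading term 1: no divisor's leading term divides it; move 1 to the remainder.
  remainder x_1 + x_2^4 + x_2 + 1 ≠ 0; add k_6 = x_1 + x_2^4 + x_2 + 1 to the basis.

S(k_4,k_5): lcm = x_1x_2^2. S = x_1x_2 + x_1 + x_2^3 + 1.
  leading term x_1x_2: subtract (1)·k_5 from x_1x_2 + x_1 + x_2^3 + 1 → x_1 + x_2^3 + x_2^2 + 1
  leading term x_1: subtract (1)·k_6 from x_1 + x_2^3 + x_2^2 + 1 → x_2^4 + x_2^3 + x_2^2 + x_2
  leading term x_2^4: no divisor's leading term divides it; move x_2^4 to the remainder.
  leading term x_2^3: no divisor's leading term divides it; move x_2^3 to the remainder.
  leading term x_2^2: no divisor's leading term divides it; move x_2^2 to the remainder.
  leading term x_2: no divisor's leading term divides it; move x_2 to the remainder.
  remainder x_2^4 + x_2^3 + x_2^2 + x_2 ≠ 0; add k_7 = x_2^4 + x_2^3 + x_2^2 + x_2 to the basis.

The other S-polynomials (S(h_2,k_3), S(h_1,k_4), S(h_2,k_4), S(h_1,k_5), S(h_2,k_5), S(h_1,k_6), S(h_2,k_6), S(k_3,k_6), S(k_4,k_6), S(k_5,k_6), S(h_1,k_7), S(h_2,k_7), S(k_3,k_7), S(k_4,k_7), S(k_5,k_7), S(k_6,k_7)) all reduce to 0 modulo the current basis, so we have a Gröbner basis.
Inter-reduce: drop elements whose leading term is divisible by another's, tail-reduce, and make monic.
Reduced Gröbner basis: {x_1 + x_2^3 + x_2^2 + 1, x_2^4 + x_2^3 + x_2^2 + x_2}.

The bases are distinct; the ideals are different.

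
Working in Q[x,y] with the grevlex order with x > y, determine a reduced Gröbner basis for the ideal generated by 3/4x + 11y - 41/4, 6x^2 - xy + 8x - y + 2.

G = {y^2 - 173/89y + 84/89, x + 44/3y - 41/3}

The reduced Gröbner basis is the canonical form of the ideal for this ordering.

f_1 = 3/4x + 11y - 41/4, LT = x.
f_2 = 6x^2 - xy + 8x - y + 2, LT = x^2.

S(f_1,f_2): lcm = x^2. S = 89/6xy - 15x + 1/6y - 1/3.
  leading term xy: subtract (178/9y)·f_1 from 89/6xy - 15x + 1/6y - 1/3 → -1958/9y^2 - 15x + 1826/9y - 1/3
  leading term y^2: no divisor's leading term divides it; move -1958/9y^2 to the remainder.
  leading term x: subtract (-20)·f_1 from -15x + 1826/9y - 1/3 → 3806/9y - 616/3
  leading term y: no divisor's leading term divides it; move 3806/9y to the remainder.
  leading term 1: no divisor's leading term divides it; move -616/3 to the remainder.
  remainder -1958/9y^2 + 3806/9y - 616/3 ≠ 0; add g_3 = -1958/9y^2 + 3806/9y - 616/3 to the basis.

The other S-polynomials (S(f_1,g_3), S(f_2,g_3)) all reduce to 0 modulo the current basis, so we have a Gröbner basis.
Inter-reduce: drop elements whose leading term is divisible by another's, tail-reduce, and make monic.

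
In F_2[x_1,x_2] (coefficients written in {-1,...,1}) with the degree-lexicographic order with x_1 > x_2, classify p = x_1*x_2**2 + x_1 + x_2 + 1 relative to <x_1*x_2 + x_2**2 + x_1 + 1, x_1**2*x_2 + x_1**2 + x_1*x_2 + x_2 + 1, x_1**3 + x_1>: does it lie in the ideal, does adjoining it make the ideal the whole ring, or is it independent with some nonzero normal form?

x_1*x_2**2 + x_1 + x_2 + 1 lies in I (it reduces to 0).

First compute the reduced Gröbner basis of I by Buchberger's algorithm.
f_1 = x_1*x_2 + x_2**2 + x_1 + 1, LT = x_1*x_2.
f_2 = x_1**2*x_2 + x_1**2 + x_1*x_2 + x_2 + 1, LT = x_1**2*x_2.
f_3 = x_1**3 + x_1, LT = x_1**3.

S(f_1,f_2): lcm = x_1**2*x_2. S = x_1*x_2**2 + x_1*x_2 + x_1 + x_2 + 1.
  reduce S modulo (f_1, f_2, f_3):
  remainder x_2**3 + x_1 + 1 ≠ 0; add h_4 = x_2**3 + x_1 + 1 to the basis.

S(f_1,f_3): lcm = x_1**3*x_2. S = x_1**2*x_2**2 + x_1**3 + x_1**2 + x_1*x_2.
  reduce S modulo (f_1, f_2, f_3, h_4):
  remainder x_1 + x_2 + 1 ≠ 0; add h_5 = x_1 + x_2 + 1 to the basis.

S(f_2,h_4): lcm = x_1**2*x_2**3. S = x_1**2*x_2**2 + x_1*x_2**3 + x_1**3 + x_2**3 + x_1**2 + x_2**2.
  reduce S modulo (f_1, f_2, f_3, h_4, h_5):
  remainder x_2**2 + x_2 ≠ 0; add h_6 = x_2**2 + x_2 to the basis.

The other S-polynomials (S(f_2,f_3), S(f_1,h_4), S(f_3,h_4), S(f_1,h_5), S(f_2,h_5), S(f_3,h_5), S(h_4,h_5), S(f_1,h_6), S(f_2,h_6), S(f_3,h_6), S(h_4,h_6), S(h_5,h_6)) all reduce to 0 modulo the current basis, so we have a Gröbner basis.
Inter-reduce: drop elements whose leading term is divisible by another's, tail-reduce, and make monic.
Reduced Gröbner basis: {x_2**2 + x_2, x_1 + x_2 + 1}.
Label its elements g_1 = x_2**2 + x_2, g_2 = x_1 + x_2 + 1.

Reduce p = x_1*x_2**2 + x_1 + x_2 + 1 modulo G:
  leading term x_1*x_2**2: subtract (x_1)·g_1 from x_1*x_2**2 + x_1 + x_2 + 1 → x_1*x_2 + x_1 + x_2 + 1
  leading term x_1*x_2: subtract (x_2)·g_2 from x_1*x_2 + x_1 + x_2 + 1 → x_2**2 + x_1 + 1
  leading term x_2**2: subtract (1)·g_1 from x_2**2 + x_1 + 1 → x_1 + x_2 + 1
  leading term x_1: subtract (1)·g_2 from x_1 + x_2 + 1 → 0
  normal form = 0.
Since the normal form is 0, p ∈ I.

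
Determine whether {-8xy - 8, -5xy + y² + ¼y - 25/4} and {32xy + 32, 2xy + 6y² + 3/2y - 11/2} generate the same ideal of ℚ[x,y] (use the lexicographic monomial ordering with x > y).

Yes, the ideals are equal.

Equality of ideals is decidable: compute both reduced Gröbner bases (unique for the ordering) and check whether they agree.
Buchberger on the first generating set:
f_1 = -8xy - 8, LT = xy.
f_2 = -5xy + y² + ¼y - 25/4, LT = xy.

S(f_1,f_2): lcm = xy. S = ⅕y² + 1/20y - ¼.
  leading term y²: no divisor's leading term divides it; move ⅕y² to the remainder.
  leading term y: no divisor's leading term divides it; move 1/20y to the remainder.
  leading term 1: no divisor's leading term divides it; move -¼ to the remainder.
  remainder ⅕y² + 1/20y - ¼ ≠ 0; add g_3 = ⅕y² + 1/20y - ¼ to the basis.

S(f_1,g_3): lcm = xy². S = -¼xy + 5/4x + y.
  leading term xy: subtract (1/32)·f_1 from -¼xy + 5/4x + y → 5/4x + y + ¼
  leading term x: no divisor's leading term divides it; move 5/4x to the remainder.
  leading term y: no divisor's leading term divides it; move y to the remainder.
  leading term 1: no divisor's leading term divides it; move ¼ to the remainder.
  remainder 5/4x + y + ¼ ≠ 0; add g_4 = 5/4x + y + ¼ to the basis.

S(f_2,g_3): lcm = xy². S = -¼xy + 5/4x - ⅕y³ - 1/20y² + 5/4y.
  leading term xy: subtract (1/32)·f_1 from -¼xy + 5/4x - ⅕y³ - 1/20y² + 5/4y → 5/4x - ⅕y³ - 1/20y² + 5/4y + ¼
  leading term x: subtract (1)·g_4 from 5/4x - ⅕y³ - 1/20y² + 5/4y + ¼ → -⅕y³ - 1/20y² + ¼y
  leading term y³: subtract (-y)·g_3 from -⅕y³ - 1/20y² + ¼y → 0
  remainder 0.

S(f_1,g_4): lcm = xy. S = -⅘y² - ⅕y + 1.
  leading term y²: subtract (-4)·g_3 from -⅘y² - ⅕y + 1 → 0
  remainder 0.

S(f_2,g_4): lcm = xy. S = -y² - ¼y + 5/4.
  leading term y²: subtract (-5)·g_3 from -y² - ¼y + 5/4 → 0
  remainder 0.

S(g_3,g_4): leading monomials are coprime, so the S-polynomial reduces to 0 (Buchberger's first criterion).
Every S-polynomial of the final basis reduces to 0, so we have a Gröbner basis.
Inter-reduce: drop elements whose leading term is divisible by another's, tail-reduce, and make monic.
Reduced Gröbner basis: {x + ⅘y + ⅕, y² + ¼y - 5/4}.

Buchberger on the second generating set:
h_1 = 32xy + 32, LT = xy.
h_2 = 2xy + 6y² + 3/2y - 11/2, LT = xy.

S(h_1,h_2): lcm = xy. S = -3y² - ¾y + 15/4.
  leading term y²: no divisor's leading term divides it; move -3y² to the remainder.
  leading term y: no divisor's leading term divides it; move -¾y to the remainder.
  leading term 1: no divisor's leading term divides it; move 15/4 to the remainder.
  remainder -3y² - ¾y + 15/4 ≠ 0; add k_3 = -3y² - ¾y + 15/4 to the basis.

S(h_1,k_3): lcm = xy². S = -¼xy + 5/4x + y.
  leading term xy: subtract (-1/128)·h_1 from -¼xy + 5/4x + y → 5/4x + y + ¼
  leading term x: no divisor's leading term divides it; move 5/4x to the remainder.
  leading term y: no divisor's leading term divides it; move y to the remainder.
  leading term 1: no divisor's leading term divides it; move ¼ to the remainder.
  remainder 5/4x + y + ¼ ≠ 0; add k_4 = 5/4x + y + ¼ to the basis.

S(h_2,k_3): lcm = xy². S = -¼xy + 5/4x + 3y³ + ¾y² - 11/4y.
  leading term xy: subtract (-1/128)·h_1 from -¼xy + 5/4x + 3y³ + ¾y² - 11/4y → 5/4x + 3y³ + ¾y² - 11/4y + ¼
  leading term x: subtract (1)·k_4 from 5/4x + 3y³ + ¾y² - 11/4y + ¼ → 3y³ + ¾y² - 15/4y
  leading term y³: subtract (-y)·k_3 from 3y³ + ¾y² - 15/4y → 0
  remainder 0.

S(h_1,k_4): lcm = xy. S = -⅘y² - ⅕y + 1.
  leading term y²: subtract (4/15)·k_3 from -⅘y² - ⅕y + 1 → 0
  remainder 0.

S(h_2,k_4): lcm = xy. S = 11/5y² + 11/20y - 11/4.
  leading term y²: subtract (-11/15)·k_3 from 11/5y² + 11/20y - 11/4 → 0
  remainder 0.

S(k_3,k_4): leading monomials are coprime, so the S-polynomial reduces to 0 (Buchberger's first criterion).
Every S-polynomial of the final basis reduces to 0, so we have a Gröbner basis.
Inter-reduce: drop elements whose leading term is divisible by another's, tail-reduce, and make monic.
Reduced Gröbner basis: {x + ⅘y + ⅕, y² + ¼y - 5/4}.

Same reduced basis, so the two generating sets span the same ideal.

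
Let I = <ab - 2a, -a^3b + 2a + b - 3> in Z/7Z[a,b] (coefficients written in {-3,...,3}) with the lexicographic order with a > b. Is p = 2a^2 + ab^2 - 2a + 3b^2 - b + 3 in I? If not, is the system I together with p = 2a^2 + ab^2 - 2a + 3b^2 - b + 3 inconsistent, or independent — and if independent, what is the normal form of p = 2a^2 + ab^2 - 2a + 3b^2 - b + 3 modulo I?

First compute the reduced Gröbner basis of I by Buchberger's algorithm.
f_1 = ab - 2a, LT = ab.
f_2 = -a^3b + 2a + b - 3, LT = a^3b.

S(f_1,f_2): lcm = a^3b. S = -2a^3 + 2a + b - 3.
  leading term a^3: no divisor's leading term divides it; move -2a^3 to the remainder.
  leading term a: no divisor's leading term divides it; move 2a to the remainder.
  leading term b: no divisor's leading term divides it; move b to the remainder.
  leading term 1: no divisor's leading term divides it; move -3 to the remainder.
  remainder -2a^3 + 2a + b - 3 ≠ 0; add h_3 = -2a^3 + 2a + b - 3 to the basis.

S(f_1,h_3): lcm = a^3b. S = -2a^3 + ab - 3b^2 + 2b.
  leading term a^3: subtract (1)·h_3 from -2a^3 + ab - 3b^2 + 2b → ab - 2a - 3b^2 + b + 3
  leading term ab: subtract (1)·f_1 from ab - 2a - 3b^2 + b + 3 → -3b^2 + b + 3
  leading term b^2: no divisor's leading term divides it; move -3b^2 to the remainder.
  leading term b: no divisor's leading term divides it; move b to the remainder.
  leading term 1: no divisor's leading term divides it; move 3 to the remainder.
  remainder -3b^2 + b + 3 ≠ 0; add h_4 = -3b^2 + b + 3 to the basis.

The other S-polynomials (S(f_2,h_3), S(f_1,h_4), S(f_2,h_4), S(h_3,h_4)) all reduce to 0 modulo the current basis, so we have a Gröbner basis.
Inter-reduce: drop elements whose leading term is divisible by another's, tail-reduce, and make monic.
Reduced Gröbner basis: {a^3 - a + 3b - 2, ab - 2a, b^2 + 2b - 1}.
Label its elements g_1 = a^3 - a + 3b - 2, g_2 = ab - 2a, g_3 = b^2 + 2b - 1.

Reduce p = 2a^2 + ab^2 - 2a + 3b^2 - b + 3 modulo G:
  leading term a^2: no divisor's leading term divides it; move 2a^2 to the remainder.
  leading term ab^2: subtract (b)·g_2 from ab^2 - 2a + 3b^2 - b + 3 → 2ab - 2a + 3b^2 - b + 3
  leading term ab: subtract (2)·g_2 from 2ab - 2a + 3b^2 - b + 3 → 2a + 3b^2 - b + 3
  leading term a: no divisor's leading term divides it; move 2a to the remainder.
  leading term b^2: subtract (3)·g_3 from 3b^2 - b + 3 → -1
  leading term 1: no divisor's leading term divides it; move -1 to the remainder.
  normal form = 2a^2 + 2a - 1.
The normal form is nonzero, so p ∉ I. Since p minus its normal form lies in I, I + (p) = I + (r) where r = 2a^2 + 2a - 1; decide whether this ideal is the whole ring.
Run Buchberger on G together with r (pairs among the g_i already reduce to 0 since G is a Gröbner basis):
g_1 = a^3 - a + 3b - 2, LT = a^3.
g_2 = ab - 2a, LT = ab.
g_3 = b^2 + 2b - 1, LT = b^2.
r = 2a^2 + 2a - 1, LT = a^2.

S(g_1,r): lcm = a^3. S = -a^2 + 3a + 3b - 2.
  leading term a^2: subtract (3)·r from -a^2 + 3a + 3b - 2 → -3a + 3b + 1
  leading term a: no divisor's leading term divides it; move -3a to the remainder.
  leading term b: no divisor's leading term divides it; move 3b to the remainder.
  leading term 1: no divisor's leading term divides it; move 1 to the remainder.
  remainder -3a + 3b + 1 ≠ 0; add m_5 = -3a + 3b + 1 to the basis.

S(g_2,r): lcm = a^2b. S = -2a^2 - ab - 3b.
  leading term a^2: subtract (-1)·r from -2a^2 - ab - 3b → -ab + 2a - 3b - 1
  leading term ab: subtract (-1)·g_2 from -ab + 2a - 3b - 1 → -3b - 1
  leading term b: no divisor's leading term divides it; move -3b to the remainder.
  leading term 1: no divisor's leading term divides it; move -1 to the remainder.
  remainder -3b - 1 ≠ 0; add m_6 = -3b - 1 to the basis.

S(g_1,m_5): lcm = a^3. S = a^2b - 2a^2 - a + 3b - 2.
  leading term a^2b: subtract (a)·g_2 from a^2b - 2a^2 - a + 3b - 2 → -a + 3b - 2
  leading term a: subtract (-2)·m_5 from -a + 3b - 2 → 2b
  leading term b: subtract (-3)·m_6 from 2b → -3
  leading term 1: no divisor's leading term divides it; move -3 to the remainder.
  remainder -3 ≠ 0; add m_7 = -3 to the basis.

The other S-polynomials (S(g_1,g_2), S(g_1,g_3), S(g_2,g_3), S(g_3,r), S(g_2,m_5), S(g_3,m_5), S(r,m_5), S(g_1,m_6), S(g_2,m_6), S(g_3,m_6), S(r,m_6), S(m_5,m_6), S(g_1,m_7), S(g_2,m_7), S(g_3,m_7), S(r,m_7), S(m_5,m_7), S(m_6,m_7)) all reduce to 0 modulo the current basis, so we have a Gröbner basis.
Inter-reduce: drop elements whose leading term is divisible by another's, tail-reduce, and make monic.
Reduced Gröbner basis: {1}.
The reduced Gröbner basis of I + (p) is {1}: the ideal is the whole ring, so the enlarged system has no common solution — adjoining p is inconsistent.

Ideal membership is decidable via reduction modulo a Gröbner basis.

Adjoining 2a^2 + ab^2 - 2a + 3b^2 - b + 3 makes the ideal the whole ring: the system is inconsistent.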